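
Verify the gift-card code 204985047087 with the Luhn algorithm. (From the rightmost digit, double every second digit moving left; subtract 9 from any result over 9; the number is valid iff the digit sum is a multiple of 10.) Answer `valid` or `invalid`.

invalid

From the right, keep odd positions and double even positions (subtract 9 from any doubled value over 9):
  doubled (positions 2,4,...): 7 5 0 7 8 4 → sum 31
  kept (positions 1,3,...): 7 0 4 5 9 0 → sum 25
Total = 56.
56 mod 10 = 6, so the number is invalid.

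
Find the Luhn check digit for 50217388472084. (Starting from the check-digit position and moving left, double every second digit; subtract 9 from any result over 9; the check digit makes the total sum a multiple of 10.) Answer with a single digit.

6

Partial digits right→left: 4 8 0 2 7 4 8 8 3 7 1 2 0 5
Double every second digit counting from the check-digit position (so the 1st, 3rd, 5th, ... of the partial from the right).
  doubled (with −9 where >9): 8 0 5 7 6 2 0 → sum 28
  kept as-is: 8 2 4 8 7 2 5 → sum 36
Total = 28 + 36 = 64.
Check digit = (10 − (64 mod 10)) mod 10 = 6.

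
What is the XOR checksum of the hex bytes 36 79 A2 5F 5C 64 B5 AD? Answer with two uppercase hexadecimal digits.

XOR the bytes together:
  start with 0x36
  0x36 ⊕ 0x79 = 0x4F
  0x4F ⊕ 0xA2 = 0xED
  0xED ⊕ 0x5F = 0xB2
  0xB2 ⊕ 0x5C = 0xEE
  0xEE ⊕ 0x64 = 0x8A
  0x8A ⊕ 0xB5 = 0x3F
  0x3F ⊕ 0xAD = 0x92

92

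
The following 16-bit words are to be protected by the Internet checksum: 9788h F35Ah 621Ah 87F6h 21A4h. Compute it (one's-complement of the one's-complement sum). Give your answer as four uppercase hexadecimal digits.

One's-complement addition (fold any carry out of bit 15 back into bit 0):
  0x9788 + 0xF35A = 0x18AE2 → wrap carry → 0x8AE3
  0x8AE3 + 0x621A = 0x0ECFD
  0xECFD + 0x87F6 = 0x174F3 → wrap carry → 0x74F4
  0x74F4 + 0x21A4 = 0x09698
One's-complement sum = 0x9698.
Checksum = ~0x9698 & 0xFFFF = 0x6967.

6967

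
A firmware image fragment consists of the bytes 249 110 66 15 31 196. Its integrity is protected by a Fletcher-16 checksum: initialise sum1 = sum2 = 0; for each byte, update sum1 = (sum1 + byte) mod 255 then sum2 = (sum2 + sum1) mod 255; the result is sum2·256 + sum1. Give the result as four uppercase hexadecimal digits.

3D9D

Running sums (mod 255):
  after byte 0 (249): sum1=249, sum2=249
  after byte 1 (110): sum1=104, sum2=98
  after byte 2 (66): sum1=170, sum2=13
  after byte 3 (15): sum1=185, sum2=198
  after byte 4 (31): sum1=216, sum2=159
  after byte 5 (196): sum1=157, sum2=61
Checksum = sum2·256 + sum1 = 61·256 + 157 = 15773 = 0x3D9D.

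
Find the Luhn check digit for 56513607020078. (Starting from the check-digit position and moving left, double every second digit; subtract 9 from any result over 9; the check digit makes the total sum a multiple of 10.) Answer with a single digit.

Partial digits right→left: 8 7 0 0 2 0 7 0 6 3 1 5 6 5
Double every second digit counting from the check-digit position (so the 1st, 3rd, 5th, ... of the partial from the right).
  doubled (with −9 where >9): 7 0 4 5 3 2 3 → sum 24
  kept as-is: 7 0 0 0 3 5 5 → sum 20
Total = 24 + 20 = 44.
Check digit = (10 − (44 mod 10)) mod 10 = 6.

6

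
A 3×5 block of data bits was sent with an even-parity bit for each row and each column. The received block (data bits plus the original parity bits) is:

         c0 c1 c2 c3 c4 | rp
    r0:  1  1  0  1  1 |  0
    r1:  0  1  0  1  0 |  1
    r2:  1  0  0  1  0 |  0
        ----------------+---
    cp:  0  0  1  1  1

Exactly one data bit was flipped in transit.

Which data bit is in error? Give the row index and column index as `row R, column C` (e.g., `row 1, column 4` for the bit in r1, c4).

Recompute each row's even parity and compare to rp:
  r0: data parity 0, sent rp 0 → ok
  r1: data parity 0, sent rp 1 → mismatch
  r2: data parity 0, sent rp 0 → ok
Recompute each column's even parity and compare to cp:
  c0: data parity 0, sent cp 0 → ok
  c1: data parity 0, sent cp 0 → ok
  c2: data parity 0, sent cp 1 → mismatch
  c3: data parity 1, sent cp 1 → ok
  c4: data parity 1, sent cp 1 → ok
Exactly one row (r1) and one column (c2) fail → the flipped bit is at their intersection.

row 1, column 2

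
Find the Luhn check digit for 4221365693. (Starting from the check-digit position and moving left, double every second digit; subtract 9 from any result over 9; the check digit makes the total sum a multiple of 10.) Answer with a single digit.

Partial digits right→left: 3 9 6 5 6 3 1 2 2 4
Double every second digit counting from the check-digit position (so the 1st, 3rd, 5th, ... of the partial from the right).
  doubled (with −9 where >9): 6 3 3 2 4 → sum 18
  kept as-is: 9 5 3 2 4 → sum 23
Total = 18 + 23 = 41.
Check digit = (10 − (41 mod 10)) mod 10 = 9.

9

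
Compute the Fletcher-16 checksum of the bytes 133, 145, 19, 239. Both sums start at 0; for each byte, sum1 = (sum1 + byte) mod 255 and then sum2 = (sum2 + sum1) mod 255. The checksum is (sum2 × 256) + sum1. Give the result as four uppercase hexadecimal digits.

E01A

Running sums (mod 255):
  after byte 0 (133): sum1=133, sum2=133
  after byte 1 (145): sum1=23, sum2=156
  after byte 2 (19): sum1=42, sum2=198
  after byte 3 (239): sum1=26, sum2=224
Checksum = sum2·256 + sum1 = 224·256 + 26 = 57370 = 0xE01A.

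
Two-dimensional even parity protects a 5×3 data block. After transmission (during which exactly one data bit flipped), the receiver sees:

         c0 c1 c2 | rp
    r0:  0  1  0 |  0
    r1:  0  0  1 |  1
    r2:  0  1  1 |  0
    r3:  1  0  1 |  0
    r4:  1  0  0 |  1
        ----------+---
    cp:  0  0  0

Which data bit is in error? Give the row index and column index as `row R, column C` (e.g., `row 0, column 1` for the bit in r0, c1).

Recompute each row's even parity and compare to rp:
  r0: data parity 1, sent rp 0 → mismatch
  r1: data parity 1, sent rp 1 → ok
  r2: data parity 0, sent rp 0 → ok
  r3: data parity 0, sent rp 0 → ok
  r4: data parity 1, sent rp 1 → ok
Recompute each column's even parity and compare to cp:
  c0: data parity 0, sent cp 0 → ok
  c1: data parity 0, sent cp 0 → ok
  c2: data parity 1, sent cp 0 → mismatch
Exactly one row (r0) and one column (c2) fail → the flipped bit is at their intersection.

row 0, column 2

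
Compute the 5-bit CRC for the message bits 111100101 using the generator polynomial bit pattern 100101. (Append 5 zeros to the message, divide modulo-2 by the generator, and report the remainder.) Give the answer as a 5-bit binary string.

10101

Append 5 zeros: 11110010100000. Divide by 100101 (XOR where the leading bit is 1):
  pos 0: 111100 XOR 100101 = 011001
  pos 1: 110011 XOR 100101 = 010110
  pos 2: 101100 XOR 100101 = 001001
  pos 4: 100110 XOR 100101 = 000011
  pos 8: 110000 XOR 100101 = 010101
Remainder (last 5 bits) = 10101. This is the CRC / FCS.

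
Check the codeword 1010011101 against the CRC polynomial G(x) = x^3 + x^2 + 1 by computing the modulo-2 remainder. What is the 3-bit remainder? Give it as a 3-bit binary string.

Modulo-2 division of 1010011101 by 1101:
  pos 0: 1010 XOR 1101 = 0111
  pos 1: 1110 XOR 1101 = 0011
  pos 3: 1111 XOR 1101 = 0010
  pos 5: 1010 XOR 1101 = 0111
  pos 6: 1111 XOR 1101 = 0010
Remainder = 010 (nonzero — an error is detected).

010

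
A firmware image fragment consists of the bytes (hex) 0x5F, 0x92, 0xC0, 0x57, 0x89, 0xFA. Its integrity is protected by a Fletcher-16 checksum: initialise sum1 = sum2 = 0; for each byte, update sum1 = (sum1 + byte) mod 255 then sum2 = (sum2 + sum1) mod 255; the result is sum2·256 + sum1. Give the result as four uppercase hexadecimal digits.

Running sums (mod 255):
  after byte 0 (0x5F): sum1=95, sum2=95
  after byte 1 (0x92): sum1=241, sum2=81
  after byte 2 (0xC0): sum1=178, sum2=4
  after byte 3 (0x57): sum1=10, sum2=14
  after byte 4 (0x89): sum1=147, sum2=161
  after byte 5 (0xFA): sum1=142, sum2=48
Checksum = sum2·256 + sum1 = 48·256 + 142 = 12430 = 0x308E.

308E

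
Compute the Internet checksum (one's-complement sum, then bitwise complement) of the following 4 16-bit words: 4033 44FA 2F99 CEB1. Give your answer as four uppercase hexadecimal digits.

7C87

One's-complement addition (fold any carry out of bit 15 back into bit 0):
  0x4033 + 0x44FA = 0x0852D
  0x852D + 0x2F99 = 0x0B4C6
  0xB4C6 + 0xCEB1 = 0x18377 → wrap carry → 0x8378
One's-complement sum = 0x8378.
Checksum = ~0x8378 & 0xFFFF = 0x7C87.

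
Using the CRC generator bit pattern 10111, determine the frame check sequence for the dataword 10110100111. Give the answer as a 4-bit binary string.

Append 4 zeros: 101101001110000. Divide by 10111 (XOR where the leading bit is 1):
  pos 0: 10110 XOR 10111 = 00001
  pos 4: 11001 XOR 10111 = 01110
  pos 5: 11101 XOR 10111 = 01010
  pos 6: 10101 XOR 10111 = 00010
  pos 9: 10000 XOR 10111 = 00111
Remainder (last 4 bits) = 1110. This is the CRC / FCS.

1110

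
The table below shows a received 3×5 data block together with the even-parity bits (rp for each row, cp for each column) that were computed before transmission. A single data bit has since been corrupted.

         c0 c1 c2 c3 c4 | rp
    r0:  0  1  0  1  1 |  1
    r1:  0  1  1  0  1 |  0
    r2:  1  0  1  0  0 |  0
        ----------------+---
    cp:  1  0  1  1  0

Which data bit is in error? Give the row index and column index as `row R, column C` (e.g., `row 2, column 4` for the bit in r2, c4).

Recompute each row's even parity and compare to rp:
  r0: data parity 1, sent rp 1 → ok
  r1: data parity 1, sent rp 0 → mismatch
  r2: data parity 0, sent rp 0 → ok
Recompute each column's even parity and compare to cp:
  c0: data parity 1, sent cp 1 → ok
  c1: data parity 0, sent cp 0 → ok
  c2: data parity 0, sent cp 1 → mismatch
  c3: data parity 1, sent cp 1 → ok
  c4: data parity 0, sent cp 0 → ok
Exactly one row (r1) and one column (c2) fail → the flipped bit is at their intersection.

row 1, column 2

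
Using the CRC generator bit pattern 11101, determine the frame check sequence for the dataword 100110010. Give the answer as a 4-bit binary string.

0110

Append 4 zeros: 1001100100000. Divide by 11101 (XOR where the leading bit is 1):
  pos 0: 10011 XOR 11101 = 01110
  pos 1: 11100 XOR 11101 = 00001
  pos 5: 10100 XOR 11101 = 01001
  pos 6: 10010 XOR 11101 = 01111
  pos 7: 11110 XOR 11101 = 00011
Remainder (last 4 bits) = 0110. This is the CRC / FCS.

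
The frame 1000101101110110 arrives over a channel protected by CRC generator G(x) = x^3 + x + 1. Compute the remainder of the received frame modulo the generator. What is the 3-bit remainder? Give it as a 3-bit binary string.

Modulo-2 division of 1000101101110110 by 1011:
  pos 0: 1000 XOR 1011 = 0011
  pos 2: 1110 XOR 1011 = 0101
  pos 3: 1011 XOR 1011 = 0000
  pos 7: 1011 XOR 1011 = 0000
  pos 11: 1011 XOR 1011 = 0000
Remainder = 000 (zero — the frame passes the CRC check).

000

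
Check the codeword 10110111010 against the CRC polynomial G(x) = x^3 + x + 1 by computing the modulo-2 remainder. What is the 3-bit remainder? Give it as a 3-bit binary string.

Modulo-2 division of 10110111010 by 1011:
  pos 0: 1011 XOR 1011 = 0000
  pos 5: 1110 XOR 1011 = 0101
  pos 6: 1011 XOR 1011 = 0000
Remainder = 000 (zero — the frame passes the CRC check).

000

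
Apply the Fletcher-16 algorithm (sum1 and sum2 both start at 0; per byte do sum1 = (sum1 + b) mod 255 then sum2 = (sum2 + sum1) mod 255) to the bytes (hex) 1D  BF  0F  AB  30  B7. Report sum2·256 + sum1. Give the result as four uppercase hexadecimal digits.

C47F

Running sums (mod 255):
  after byte 0 (1D): sum1=29, sum2=29
  after byte 1 (BF): sum1=220, sum2=249
  after byte 2 (0F): sum1=235, sum2=229
  after byte 3 (AB): sum1=151, sum2=125
  after byte 4 (30): sum1=199, sum2=69
  after byte 5 (B7): sum1=127, sum2=196
Checksum = sum2·256 + sum1 = 196·256 + 127 = 50303 = 0xC47F.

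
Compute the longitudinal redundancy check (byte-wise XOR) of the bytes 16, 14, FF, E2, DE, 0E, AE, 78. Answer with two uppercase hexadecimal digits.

XOR the bytes together:
  start with 0x16
  0x16 ⊕ 0x14 = 0x02
  0x02 ⊕ 0xFF = 0xFD
  0xFD ⊕ 0xE2 = 0x1F
  0x1F ⊕ 0xDE = 0xC1
  0xC1 ⊕ 0x0E = 0xCF
  0xCF ⊕ 0xAE = 0x61
  0x61 ⊕ 0x78 = 0x19

19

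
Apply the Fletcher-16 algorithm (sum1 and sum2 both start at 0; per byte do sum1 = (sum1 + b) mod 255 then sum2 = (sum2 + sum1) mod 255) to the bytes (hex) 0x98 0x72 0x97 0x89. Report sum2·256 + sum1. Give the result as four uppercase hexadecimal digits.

Running sums (mod 255):
  after byte 0 (0x98): sum1=152, sum2=152
  after byte 1 (0x72): sum1=11, sum2=163
  after byte 2 (0x97): sum1=162, sum2=70
  after byte 3 (0x89): sum1=44, sum2=114
Checksum = sum2·256 + sum1 = 114·256 + 44 = 29228 = 0x722C.

722C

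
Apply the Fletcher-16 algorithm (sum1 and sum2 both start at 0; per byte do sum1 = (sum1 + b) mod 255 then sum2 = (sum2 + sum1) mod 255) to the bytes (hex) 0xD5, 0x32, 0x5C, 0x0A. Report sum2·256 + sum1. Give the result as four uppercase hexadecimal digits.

Running sums (mod 255):
  after byte 0 (0xD5): sum1=213, sum2=213
  after byte 1 (0x32): sum1=8, sum2=221
  after byte 2 (0x5C): sum1=100, sum2=66
  after byte 3 (0x0A): sum1=110, sum2=176
Checksum = sum2·256 + sum1 = 176·256 + 110 = 45166 = 0xB06E.

B06E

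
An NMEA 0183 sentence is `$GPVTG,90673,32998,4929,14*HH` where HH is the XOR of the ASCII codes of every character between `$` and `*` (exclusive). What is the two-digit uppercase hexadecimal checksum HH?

53

XOR the ASCII codes of the payload characters:
  'G' = 0x47 → acc = 0x47
  'P' = 0x50 → acc = 0x17
  'V' = 0x56 → acc = 0x41
  'T' = 0x54 → acc = 0x15
  'G' = 0x47 → acc = 0x52
  ',' = 0x2C → acc = 0x7E
  '9' = 0x39 → acc = 0x47
  '0' = 0x30 → acc = 0x77
  '6' = 0x36 → acc = 0x41
  '7' = 0x37 → acc = 0x76
  '3' = 0x33 → acc = 0x45
  ',' = 0x2C → acc = 0x69
  '3' = 0x33 → acc = 0x5A
  '2' = 0x32 → acc = 0x68
  '9' = 0x39 → acc = 0x51
  '9' = 0x39 → acc = 0x68
  '8' = 0x38 → acc = 0x50
  ',' = 0x2C → acc = 0x7C
  '4' = 0x34 → acc = 0x48
  '9' = 0x39 → acc = 0x71
  '2' = 0x32 → acc = 0x43
  '9' = 0x39 → acc = 0x7A
  ',' = 0x2C → acc = 0x56
  '1' = 0x31 → acc = 0x67
  '4' = 0x34 → acc = 0x53
Checksum = 0x53.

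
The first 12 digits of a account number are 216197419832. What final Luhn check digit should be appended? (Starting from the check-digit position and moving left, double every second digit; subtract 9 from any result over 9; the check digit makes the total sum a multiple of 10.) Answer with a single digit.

Partial digits right→left: 2 3 8 9 1 4 7 9 1 6 1 2
Double every second digit counting from the check-digit position (so the 1st, 3rd, 5th, ... of the partial from the right).
  doubled (with −9 where >9): 4 7 2 5 2 2 → sum 22
  kept as-is: 3 9 4 9 6 2 → sum 33
Total = 22 + 33 = 55.
Check digit = (10 − (55 mod 10)) mod 10 = 5.

5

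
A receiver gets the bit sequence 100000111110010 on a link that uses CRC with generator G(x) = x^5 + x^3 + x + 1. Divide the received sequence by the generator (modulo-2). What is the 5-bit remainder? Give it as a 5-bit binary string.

Modulo-2 division of 100000111110010 by 101011:
  pos 0: 100000 XOR 101011 = 001011
  pos 2: 101111 XOR 101011 = 000100
  pos 5: 100111 XOR 101011 = 001100
  pos 7: 110000 XOR 101011 = 011011
  pos 8: 110111 XOR 101011 = 011100
  pos 9: 111000 XOR 101011 = 010011
Remainder = 10011 (nonzero — an error is detected).

10011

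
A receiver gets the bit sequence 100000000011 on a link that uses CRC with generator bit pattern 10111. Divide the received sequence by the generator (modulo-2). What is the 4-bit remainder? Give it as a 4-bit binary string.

0100

Modulo-2 division of 100000000011 by 10111:
  pos 0: 10000 XOR 10111 = 00111
  pos 2: 11100 XOR 10111 = 01011
  pos 3: 10110 XOR 10111 = 00001
  pos 7: 10011 XOR 10111 = 00100
Remainder = 0100 (nonzero — an error is detected).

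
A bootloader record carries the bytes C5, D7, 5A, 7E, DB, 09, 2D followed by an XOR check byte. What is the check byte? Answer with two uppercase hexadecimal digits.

XOR the bytes together:
  start with 0xC5
  0xC5 ⊕ 0xD7 = 0x12
  0x12 ⊕ 0x5A = 0x48
  0x48 ⊕ 0x7E = 0x36
  0x36 ⊕ 0xDB = 0xED
  0xED ⊕ 0x09 = 0xE4
  0xE4 ⊕ 0x2D = 0xC9

C9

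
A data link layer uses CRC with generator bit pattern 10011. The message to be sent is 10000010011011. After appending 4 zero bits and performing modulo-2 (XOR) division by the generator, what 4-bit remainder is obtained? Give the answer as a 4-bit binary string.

Append 4 zeros: 100000100110110000. Divide by 10011 (XOR where the leading bit is 1):
  pos 0: 10000 XOR 10011 = 00011
  pos 3: 11010 XOR 10011 = 01001
  pos 4: 10010 XOR 10011 = 00001
  pos 8: 11101 XOR 10011 = 01110
  pos 9: 11101 XOR 10011 = 01110
  pos 10: 11100 XOR 10011 = 01111
  pos 11: 11110 XOR 10011 = 01101
  pos 12: 11010 XOR 10011 = 01001
  pos 13: 10010 XOR 10011 = 00001
Remainder (last 4 bits) = 0001. This is the CRC / FCS.

0001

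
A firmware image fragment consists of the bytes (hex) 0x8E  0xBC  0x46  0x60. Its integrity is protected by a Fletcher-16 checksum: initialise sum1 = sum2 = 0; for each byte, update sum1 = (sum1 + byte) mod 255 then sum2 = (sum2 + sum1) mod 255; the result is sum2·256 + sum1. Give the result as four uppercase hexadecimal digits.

Running sums (mod 255):
  after byte 0 (0x8E): sum1=142, sum2=142
  after byte 1 (0xBC): sum1=75, sum2=217
  after byte 2 (0x46): sum1=145, sum2=107
  after byte 3 (0x60): sum1=241, sum2=93
Checksum = sum2·256 + sum1 = 93·256 + 241 = 24049 = 0x5DF1.

5DF1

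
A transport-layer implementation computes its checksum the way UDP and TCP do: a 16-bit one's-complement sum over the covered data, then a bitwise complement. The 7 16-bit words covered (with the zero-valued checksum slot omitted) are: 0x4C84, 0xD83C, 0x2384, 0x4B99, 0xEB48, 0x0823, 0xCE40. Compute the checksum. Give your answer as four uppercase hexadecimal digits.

AA74

One's-complement addition (fold any carry out of bit 15 back into bit 0):
  0x4C84 + 0xD83C = 0x124C0 → wrap carry → 0x24C1
  0x24C1 + 0x2384 = 0x04845
  0x4845 + 0x4B99 = 0x093DE
  0x93DE + 0xEB48 = 0x17F26 → wrap carry → 0x7F27
  0x7F27 + 0x0823 = 0x0874A
  0x874A + 0xCE40 = 0x1558A → wrap carry → 0x558B
One's-complement sum = 0x558B.
Checksum = ~0x558B & 0xFFFF = 0xAA74.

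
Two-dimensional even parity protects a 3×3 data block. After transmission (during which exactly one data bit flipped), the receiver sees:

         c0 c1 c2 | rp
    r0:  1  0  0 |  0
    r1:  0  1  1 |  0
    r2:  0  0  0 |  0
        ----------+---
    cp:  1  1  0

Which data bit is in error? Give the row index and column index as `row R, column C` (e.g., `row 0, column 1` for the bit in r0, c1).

Recompute each row's even parity and compare to rp:
  r0: data parity 1, sent rp 0 → mismatch
  r1: data parity 0, sent rp 0 → ok
  r2: data parity 0, sent rp 0 → ok
Recompute each column's even parity and compare to cp:
  c0: data parity 1, sent cp 1 → ok
  c1: data parity 1, sent cp 1 → ok
  c2: data parity 1, sent cp 0 → mismatch
Exactly one row (r0) and one column (c2) fail → the flipped bit is at their intersection.

row 0, column 2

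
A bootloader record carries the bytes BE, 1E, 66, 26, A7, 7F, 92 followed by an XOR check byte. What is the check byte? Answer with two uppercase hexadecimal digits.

AA

XOR the bytes together:
  start with 0xBE
  0xBE ⊕ 0x1E = 0xA0
  0xA0 ⊕ 0x66 = 0xC6
  0xC6 ⊕ 0x26 = 0xE0
  0xE0 ⊕ 0xA7 = 0x47
  0x47 ⊕ 0x7F = 0x38
  0x38 ⊕ 0x92 = 0xAA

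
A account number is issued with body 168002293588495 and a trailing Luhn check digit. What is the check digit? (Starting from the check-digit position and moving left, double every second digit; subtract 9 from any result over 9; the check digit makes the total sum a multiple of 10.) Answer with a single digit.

Partial digits right→left: 5 9 4 8 8 5 3 9 2 2 0 0 8 6 1
Double every second digit counting from the check-digit position (so the 1st, 3rd, 5th, ... of the partial from the right).
  doubled (with −9 where >9): 1 8 7 6 4 0 7 2 → sum 35
  kept as-is: 9 8 5 9 2 0 6 → sum 39
Total = 35 + 39 = 74.
Check digit = (10 − (74 mod 10)) mod 10 = 6.

6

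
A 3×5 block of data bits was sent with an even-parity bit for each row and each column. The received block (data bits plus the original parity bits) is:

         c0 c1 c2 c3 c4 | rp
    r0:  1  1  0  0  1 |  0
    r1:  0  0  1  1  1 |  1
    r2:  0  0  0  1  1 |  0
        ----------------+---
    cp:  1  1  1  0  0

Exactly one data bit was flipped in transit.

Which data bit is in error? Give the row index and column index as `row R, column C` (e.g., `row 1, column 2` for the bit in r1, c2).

row 0, column 4

Recompute each row's even parity and compare to rp:
  r0: data parity 1, sent rp 0 → mismatch
  r1: data parity 1, sent rp 1 → ok
  r2: data parity 0, sent rp 0 → ok
Recompute each column's even parity and compare to cp:
  c0: data parity 1, sent cp 1 → ok
  c1: data parity 1, sent cp 1 → ok
  c2: data parity 1, sent cp 1 → ok
  c3: data parity 0, sent cp 0 → ok
  c4: data parity 1, sent cp 0 → mismatch
Exactly one row (r0) and one column (c4) fail → the flipped bit is at their intersection.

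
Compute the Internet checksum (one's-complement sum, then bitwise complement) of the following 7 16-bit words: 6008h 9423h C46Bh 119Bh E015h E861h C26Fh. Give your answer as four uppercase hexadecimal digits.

One's-complement addition (fold any carry out of bit 15 back into bit 0):
  0x6008 + 0x9423 = 0x0F42B
  0xF42B + 0xC46B = 0x1B896 → wrap carry → 0xB897
  0xB897 + 0x119B = 0x0CA32
  0xCA32 + 0xE015 = 0x1AA47 → wrap carry → 0xAA48
  0xAA48 + 0xE861 = 0x192A9 → wrap carry → 0x92AA
  0x92AA + 0xC26F = 0x15519 → wrap carry → 0x551A
One's-complement sum = 0x551A.
Checksum = ~0x551A & 0xFFFF = 0xAAE5.

AAE5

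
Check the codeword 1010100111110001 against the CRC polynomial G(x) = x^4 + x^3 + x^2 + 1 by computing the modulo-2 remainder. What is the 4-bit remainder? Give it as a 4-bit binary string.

Modulo-2 division of 1010100111110001 by 11101:
  pos 0: 10101 XOR 11101 = 01000
  pos 1: 10000 XOR 11101 = 01101
  pos 2: 11010 XOR 11101 = 00111
  pos 4: 11111 XOR 11101 = 00010
  pos 7: 10111 XOR 11101 = 01010
  pos 8: 10100 XOR 11101 = 01001
  pos 9: 10010 XOR 11101 = 01111
  pos 10: 11110 XOR 11101 = 00011
Remainder = 0111 (nonzero — an error is detected).

0111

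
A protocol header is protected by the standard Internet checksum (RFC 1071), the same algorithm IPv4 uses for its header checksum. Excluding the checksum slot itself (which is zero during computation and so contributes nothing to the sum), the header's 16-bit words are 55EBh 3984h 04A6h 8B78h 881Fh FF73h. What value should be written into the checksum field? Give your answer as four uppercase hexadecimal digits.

One's-complement addition (fold any carry out of bit 15 back into bit 0):
  0x55EB + 0x3984 = 0x08F6F
  0x8F6F + 0x04A6 = 0x09415
  0x9415 + 0x8B78 = 0x11F8D → wrap carry → 0x1F8E
  0x1F8E + 0x881F = 0x0A7AD
  0xA7AD + 0xFF73 = 0x1A720 → wrap carry → 0xA721
One's-complement sum = 0xA721.
Checksum = ~0xA721 & 0xFFFF = 0x58DE.

58DE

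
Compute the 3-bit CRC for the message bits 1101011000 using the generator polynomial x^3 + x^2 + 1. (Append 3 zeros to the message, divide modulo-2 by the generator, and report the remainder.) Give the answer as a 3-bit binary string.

111

Append 3 zeros: 1101011000000. Divide by 1101 (XOR where the leading bit is 1):
  pos 0: 1101 XOR 1101 = 0000
  pos 5: 1100 XOR 1101 = 0001
  pos 8: 1000 XOR 1101 = 0101
  pos 9: 1010 XOR 1101 = 0111
Remainder (last 3 bits) = 111. This is the CRC / FCS.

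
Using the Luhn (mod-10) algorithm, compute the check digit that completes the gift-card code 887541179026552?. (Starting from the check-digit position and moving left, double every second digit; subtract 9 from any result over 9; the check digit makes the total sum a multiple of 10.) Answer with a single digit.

Partial digits right→left: 2 5 5 6 2 0 9 7 1 1 4 5 7 8 8
Double every second digit counting from the check-digit position (so the 1st, 3rd, 5th, ... of the partial from the right).
  doubled (with −9 where >9): 4 1 4 9 2 8 5 7 → sum 40
  kept as-is: 5 6 0 7 1 5 8 → sum 32
Total = 40 + 32 = 72.
Check digit = (10 − (72 mod 10)) mod 10 = 8.

8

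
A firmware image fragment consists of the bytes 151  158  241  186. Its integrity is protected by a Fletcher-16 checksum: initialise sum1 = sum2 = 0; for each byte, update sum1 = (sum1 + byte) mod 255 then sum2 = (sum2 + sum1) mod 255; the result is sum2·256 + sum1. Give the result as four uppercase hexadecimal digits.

D8E2

Running sums (mod 255):
  after byte 0 (151): sum1=151, sum2=151
  after byte 1 (158): sum1=54, sum2=205
  after byte 2 (241): sum1=40, sum2=245
  after byte 3 (186): sum1=226, sum2=216
Checksum = sum2·256 + sum1 = 216·256 + 226 = 55522 = 0xD8E2.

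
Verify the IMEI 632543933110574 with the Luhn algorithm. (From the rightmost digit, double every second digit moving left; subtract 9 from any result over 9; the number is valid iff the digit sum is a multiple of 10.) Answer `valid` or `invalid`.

valid

From the right, keep odd positions and double even positions (subtract 9 from any doubled value over 9):
  doubled (positions 2,4,...): 5 0 2 6 6 1 6 → sum 26
  kept (positions 1,3,...): 4 5 1 3 9 4 2 6 → sum 34
Total = 60.
60 mod 10 = 0, so the number is valid.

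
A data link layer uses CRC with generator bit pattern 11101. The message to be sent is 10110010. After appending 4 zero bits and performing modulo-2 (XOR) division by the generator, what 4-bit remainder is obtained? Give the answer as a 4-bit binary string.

1100

Append 4 zeros: 101100100000. Divide by 11101 (XOR where the leading bit is 1):
  pos 0: 10110 XOR 11101 = 01011
  pos 1: 10110 XOR 11101 = 01011
  pos 2: 10111 XOR 11101 = 01010
  pos 3: 10100 XOR 11101 = 01001
  pos 4: 10010 XOR 11101 = 01111
  pos 5: 11110 XOR 11101 = 00011
Remainder (last 4 bits) = 1100. This is the CRC / FCS.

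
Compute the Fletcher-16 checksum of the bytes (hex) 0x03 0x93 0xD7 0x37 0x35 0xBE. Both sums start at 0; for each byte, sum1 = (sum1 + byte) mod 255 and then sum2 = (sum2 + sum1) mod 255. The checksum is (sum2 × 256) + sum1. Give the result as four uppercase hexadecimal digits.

2299

Running sums (mod 255):
  after byte 0 (0x03): sum1=3, sum2=3
  after byte 1 (0x93): sum1=150, sum2=153
  after byte 2 (0xD7): sum1=110, sum2=8
  after byte 3 (0x37): sum1=165, sum2=173
  after byte 4 (0x35): sum1=218, sum2=136
  after byte 5 (0xBE): sum1=153, sum2=34
Checksum = sum2·256 + sum1 = 34·256 + 153 = 8857 = 0x2299.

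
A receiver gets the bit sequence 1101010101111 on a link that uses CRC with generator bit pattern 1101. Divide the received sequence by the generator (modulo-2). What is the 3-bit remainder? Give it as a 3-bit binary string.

000

Modulo-2 division of 1101010101111 by 1101:
  pos 0: 1101 XOR 1101 = 0000
  pos 5: 1010 XOR 1101 = 0111
  pos 6: 1111 XOR 1101 = 0010
  pos 8: 1011 XOR 1101 = 0110
  pos 9: 1101 XOR 1101 = 0000
Remainder = 000 (zero — the frame passes the CRC check).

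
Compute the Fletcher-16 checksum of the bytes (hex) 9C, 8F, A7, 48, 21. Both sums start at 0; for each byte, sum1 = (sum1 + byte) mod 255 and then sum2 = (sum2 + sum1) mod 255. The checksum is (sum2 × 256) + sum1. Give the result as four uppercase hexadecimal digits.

Running sums (mod 255):
  after byte 0 (9C): sum1=156, sum2=156
  after byte 1 (8F): sum1=44, sum2=200
  after byte 2 (A7): sum1=211, sum2=156
  after byte 3 (48): sum1=28, sum2=184
  after byte 4 (21): sum1=61, sum2=245
Checksum = sum2·256 + sum1 = 245·256 + 61 = 62781 = 0xF53D.

F53D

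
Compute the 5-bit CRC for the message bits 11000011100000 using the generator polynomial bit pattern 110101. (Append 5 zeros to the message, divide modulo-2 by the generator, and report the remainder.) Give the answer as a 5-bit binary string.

Append 5 zeros: 1100001110000000000. Divide by 110101 (XOR where the leading bit is 1):
  pos 0: 110000 XOR 110101 = 000101
  pos 3: 101111 XOR 110101 = 011010
  pos 4: 110100 XOR 110101 = 000001
  pos 9: 100000 XOR 110101 = 010101
  pos 10: 101010 XOR 110101 = 011111
  pos 11: 111110 XOR 110101 = 001011
  pos 13: 101100 XOR 110101 = 011001
Remainder (last 5 bits) = 11001. This is the CRC / FCS.

11001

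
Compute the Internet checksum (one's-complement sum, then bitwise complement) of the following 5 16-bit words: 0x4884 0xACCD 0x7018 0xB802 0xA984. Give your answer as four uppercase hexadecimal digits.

One's-complement addition (fold any carry out of bit 15 back into bit 0):
  0x4884 + 0xACCD = 0x0F551
  0xF551 + 0x7018 = 0x16569 → wrap carry → 0x656A
  0x656A + 0xB802 = 0x11D6C → wrap carry → 0x1D6D
  0x1D6D + 0xA984 = 0x0C6F1
One's-complement sum = 0xC6F1.
Checksum = ~0xC6F1 & 0xFFFF = 0x390E.

390E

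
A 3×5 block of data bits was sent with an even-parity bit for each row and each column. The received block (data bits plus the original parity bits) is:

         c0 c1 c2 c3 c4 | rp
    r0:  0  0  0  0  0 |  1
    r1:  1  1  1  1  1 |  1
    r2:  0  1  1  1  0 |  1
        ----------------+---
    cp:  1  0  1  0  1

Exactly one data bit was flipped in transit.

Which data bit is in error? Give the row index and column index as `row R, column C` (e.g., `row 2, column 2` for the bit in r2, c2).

row 0, column 2

Recompute each row's even parity and compare to rp:
  r0: data parity 0, sent rp 1 → mismatch
  r1: data parity 1, sent rp 1 → ok
  r2: data parity 1, sent rp 1 → ok
Recompute each column's even parity and compare to cp:
  c0: data parity 1, sent cp 1 → ok
  c1: data parity 0, sent cp 0 → ok
  c2: data parity 0, sent cp 1 → mismatch
  c3: data parity 0, sent cp 0 → ok
  c4: data parity 1, sent cp 1 → ok
Exactly one row (r0) and one column (c2) fail → the flipped bit is at their intersection.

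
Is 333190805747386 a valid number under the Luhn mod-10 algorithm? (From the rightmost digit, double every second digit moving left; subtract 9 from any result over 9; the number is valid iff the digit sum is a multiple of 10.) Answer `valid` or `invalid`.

From the right, keep odd positions and double even positions (subtract 9 from any doubled value over 9):
  doubled (positions 2,4,...): 7 5 5 0 0 2 6 → sum 25
  kept (positions 1,3,...): 6 3 4 5 8 9 3 3 → sum 41
Total = 66.
66 mod 10 = 6, so the number is invalid.

invalid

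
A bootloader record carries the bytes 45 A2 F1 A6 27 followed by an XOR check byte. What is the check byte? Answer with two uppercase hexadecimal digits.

XOR the bytes together:
  start with 0x45
  0x45 ⊕ 0xA2 = 0xE7
  0xE7 ⊕ 0xF1 = 0x16
  0x16 ⊕ 0xA6 = 0xB0
  0xB0 ⊕ 0x27 = 0x97

97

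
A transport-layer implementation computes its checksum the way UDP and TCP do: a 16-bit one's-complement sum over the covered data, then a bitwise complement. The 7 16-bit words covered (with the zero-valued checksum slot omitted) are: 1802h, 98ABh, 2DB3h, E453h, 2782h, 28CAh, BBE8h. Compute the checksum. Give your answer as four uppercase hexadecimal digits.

3116

One's-complement addition (fold any carry out of bit 15 back into bit 0):
  0x1802 + 0x98AB = 0x0B0AD
  0xB0AD + 0x2DB3 = 0x0DE60
  0xDE60 + 0xE453 = 0x1C2B3 → wrap carry → 0xC2B4
  0xC2B4 + 0x2782 = 0x0EA36
  0xEA36 + 0x28CA = 0x11300 → wrap carry → 0x1301
  0x1301 + 0xBBE8 = 0x0CEE9
One's-complement sum = 0xCEE9.
Checksum = ~0xCEE9 & 0xFFFF = 0x3116.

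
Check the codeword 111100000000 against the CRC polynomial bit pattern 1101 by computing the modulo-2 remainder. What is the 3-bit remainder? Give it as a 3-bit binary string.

100

Modulo-2 division of 111100000000 by 1101:
  pos 0: 1111 XOR 1101 = 0010
  pos 2: 1000 XOR 1101 = 0101
  pos 3: 1010 XOR 1101 = 0111
  pos 4: 1110 XOR 1101 = 0011
  pos 6: 1100 XOR 1101 = 0001
Remainder = 100 (nonzero — an error is detected).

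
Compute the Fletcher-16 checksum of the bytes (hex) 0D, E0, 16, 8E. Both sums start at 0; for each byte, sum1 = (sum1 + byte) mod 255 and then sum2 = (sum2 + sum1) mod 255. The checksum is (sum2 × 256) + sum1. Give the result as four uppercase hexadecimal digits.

9192

Running sums (mod 255):
  after byte 0 (0D): sum1=13, sum2=13
  after byte 1 (E0): sum1=237, sum2=250
  after byte 2 (16): sum1=4, sum2=254
  after byte 3 (8E): sum1=146, sum2=145
Checksum = sum2·256 + sum1 = 145·256 + 146 = 37266 = 0x9192.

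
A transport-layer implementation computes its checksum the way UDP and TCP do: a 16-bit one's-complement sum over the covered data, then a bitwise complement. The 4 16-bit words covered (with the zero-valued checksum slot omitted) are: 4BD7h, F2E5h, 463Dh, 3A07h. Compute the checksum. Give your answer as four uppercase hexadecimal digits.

One's-complement addition (fold any carry out of bit 15 back into bit 0):
  0x4BD7 + 0xF2E5 = 0x13EBC → wrap carry → 0x3EBD
  0x3EBD + 0x463D = 0x084FA
  0x84FA + 0x3A07 = 0x0BF01
One's-complement sum = 0xBF01.
Checksum = ~0xBF01 & 0xFFFF = 0x40FE.

40FE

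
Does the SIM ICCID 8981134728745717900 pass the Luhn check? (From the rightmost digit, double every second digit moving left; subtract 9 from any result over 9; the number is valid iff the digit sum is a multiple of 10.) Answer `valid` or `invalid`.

From the right, keep odd positions and double even positions (subtract 9 from any doubled value over 9):
  doubled (positions 2,4,...): 0 5 5 8 7 5 6 2 9 → sum 47
  kept (positions 1,3,...): 0 9 1 5 7 2 4 1 8 8 → sum 45
Total = 92.
92 mod 10 = 2, so the number is invalid.

invalid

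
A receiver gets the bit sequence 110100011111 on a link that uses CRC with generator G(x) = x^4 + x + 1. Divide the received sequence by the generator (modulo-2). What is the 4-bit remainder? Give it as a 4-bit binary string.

Modulo-2 division of 110100011111 by 10011:
  pos 0: 11010 XOR 10011 = 01001
  pos 1: 10010 XOR 10011 = 00001
  pos 5: 10111 XOR 10011 = 00100
  pos 7: 10011 XOR 10011 = 00000
Remainder = 0000 (zero — the frame passes the CRC check).

0000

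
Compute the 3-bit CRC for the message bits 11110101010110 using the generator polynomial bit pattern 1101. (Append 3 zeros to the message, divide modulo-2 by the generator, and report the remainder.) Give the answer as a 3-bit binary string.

Append 3 zeros: 11110101010110000. Divide by 1101 (XOR where the leading bit is 1):
  pos 0: 1111 XOR 1101 = 0010
  pos 2: 1001 XOR 1101 = 0100
  pos 3: 1000 XOR 1101 = 0101
  pos 4: 1011 XOR 1101 = 0110
  pos 5: 1100 XOR 1101 = 0001
  pos 8: 1101 XOR 1101 = 0000
  pos 12: 1000 XOR 1101 = 0101
  pos 13: 1010 XOR 1101 = 0111
Remainder (last 3 bits) = 111. This is the CRC / FCS.

111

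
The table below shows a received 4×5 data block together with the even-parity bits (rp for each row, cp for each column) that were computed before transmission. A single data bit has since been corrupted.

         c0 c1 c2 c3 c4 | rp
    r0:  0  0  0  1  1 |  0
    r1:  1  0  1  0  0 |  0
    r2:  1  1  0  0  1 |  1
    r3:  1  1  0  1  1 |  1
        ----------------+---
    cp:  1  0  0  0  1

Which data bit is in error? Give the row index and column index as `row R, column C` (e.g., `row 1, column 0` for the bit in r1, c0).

Recompute each row's even parity and compare to rp:
  r0: data parity 0, sent rp 0 → ok
  r1: data parity 0, sent rp 0 → ok
  r2: data parity 1, sent rp 1 → ok
  r3: data parity 0, sent rp 1 → mismatch
Recompute each column's even parity and compare to cp:
  c0: data parity 1, sent cp 1 → ok
  c1: data parity 0, sent cp 0 → ok
  c2: data parity 1, sent cp 0 → mismatch
  c3: data parity 0, sent cp 0 → ok
  c4: data parity 1, sent cp 1 → ok
Exactly one row (r3) and one column (c2) fail → the flipped bit is at their intersection.

row 3, column 2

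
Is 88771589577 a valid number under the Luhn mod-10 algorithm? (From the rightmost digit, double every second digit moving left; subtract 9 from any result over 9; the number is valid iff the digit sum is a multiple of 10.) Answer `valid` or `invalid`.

From the right, keep odd positions and double even positions (subtract 9 from any doubled value over 9):
  doubled (positions 2,4,...): 5 9 1 5 7 → sum 27
  kept (positions 1,3,...): 7 5 8 1 7 8 → sum 36
Total = 63.
63 mod 10 = 3, so the number is invalid.

invalid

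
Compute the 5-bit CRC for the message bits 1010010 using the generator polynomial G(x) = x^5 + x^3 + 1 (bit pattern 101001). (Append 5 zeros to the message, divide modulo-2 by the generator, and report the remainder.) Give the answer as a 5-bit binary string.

Append 5 zeros: 101001000000. Divide by 101001 (XOR where the leading bit is 1):
  pos 0: 101001 XOR 101001 = 000000
Remainder (last 5 bits) = 00000. This is the CRC / FCS.

00000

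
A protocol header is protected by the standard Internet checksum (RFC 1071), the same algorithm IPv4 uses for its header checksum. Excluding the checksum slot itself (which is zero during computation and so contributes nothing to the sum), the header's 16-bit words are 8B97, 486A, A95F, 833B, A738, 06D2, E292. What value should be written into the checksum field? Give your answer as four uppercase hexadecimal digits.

6EC5

One's-complement addition (fold any carry out of bit 15 back into bit 0):
  0x8B97 + 0x486A = 0x0D401
  0xD401 + 0xA95F = 0x17D60 → wrap carry → 0x7D61
  0x7D61 + 0x833B = 0x1009C → wrap carry → 0x009D
  0x009D + 0xA738 = 0x0A7D5
  0xA7D5 + 0x06D2 = 0x0AEA7
  0xAEA7 + 0xE292 = 0x19139 → wrap carry → 0x913A
One's-complement sum = 0x913A.
Checksum = ~0x913A & 0xFFFF = 0x6EC5.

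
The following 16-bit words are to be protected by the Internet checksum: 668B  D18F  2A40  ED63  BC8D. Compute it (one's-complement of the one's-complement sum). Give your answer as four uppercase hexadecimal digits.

One's-complement addition (fold any carry out of bit 15 back into bit 0):
  0x668B + 0xD18F = 0x1381A → wrap carry → 0x381B
  0x381B + 0x2A40 = 0x0625B
  0x625B + 0xED63 = 0x14FBE → wrap carry → 0x4FBF
  0x4FBF + 0xBC8D = 0x10C4C → wrap carry → 0x0C4D
One's-complement sum = 0x0C4D.
Checksum = ~0x0C4D & 0xFFFF = 0xF3B2.

F3B2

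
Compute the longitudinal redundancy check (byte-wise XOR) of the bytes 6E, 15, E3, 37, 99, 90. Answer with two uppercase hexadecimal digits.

XOR the bytes together:
  start with 0x6E
  0x6E ⊕ 0x15 = 0x7B
  0x7B ⊕ 0xE3 = 0x98
  0x98 ⊕ 0x37 = 0xAF
  0xAF ⊕ 0x99 = 0x36
  0x36 ⊕ 0x90 = 0xA6

A6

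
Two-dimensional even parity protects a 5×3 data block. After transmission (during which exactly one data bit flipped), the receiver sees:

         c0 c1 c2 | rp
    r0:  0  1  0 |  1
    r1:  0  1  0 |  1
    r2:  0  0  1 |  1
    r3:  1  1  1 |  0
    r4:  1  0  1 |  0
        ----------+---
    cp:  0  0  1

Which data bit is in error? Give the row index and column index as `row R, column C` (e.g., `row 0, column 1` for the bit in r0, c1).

row 3, column 1

Recompute each row's even parity and compare to rp:
  r0: data parity 1, sent rp 1 → ok
  r1: data parity 1, sent rp 1 → ok
  r2: data parity 1, sent rp 1 → ok
  r3: data parity 1, sent rp 0 → mismatch
  r4: data parity 0, sent rp 0 → ok
Recompute each column's even parity and compare to cp:
  c0: data parity 0, sent cp 0 → ok
  c1: data parity 1, sent cp 0 → mismatch
  c2: data parity 1, sent cp 1 → ok
Exactly one row (r3) and one column (c1) fail → the flipped bit is at their intersection.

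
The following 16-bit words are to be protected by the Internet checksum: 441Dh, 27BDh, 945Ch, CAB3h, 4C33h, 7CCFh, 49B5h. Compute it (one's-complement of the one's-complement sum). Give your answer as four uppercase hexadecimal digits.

225D

One's-complement addition (fold any carry out of bit 15 back into bit 0):
  0x441D + 0x27BD = 0x06BDA
  0x6BDA + 0x945C = 0x10036 → wrap carry → 0x0037
  0x0037 + 0xCAB3 = 0x0CAEA
  0xCAEA + 0x4C33 = 0x1171D → wrap carry → 0x171E
  0x171E + 0x7CCF = 0x093ED
  0x93ED + 0x49B5 = 0x0DDA2
One's-complement sum = 0xDDA2.
Checksum = ~0xDDA2 & 0xFFFF = 0x225D.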